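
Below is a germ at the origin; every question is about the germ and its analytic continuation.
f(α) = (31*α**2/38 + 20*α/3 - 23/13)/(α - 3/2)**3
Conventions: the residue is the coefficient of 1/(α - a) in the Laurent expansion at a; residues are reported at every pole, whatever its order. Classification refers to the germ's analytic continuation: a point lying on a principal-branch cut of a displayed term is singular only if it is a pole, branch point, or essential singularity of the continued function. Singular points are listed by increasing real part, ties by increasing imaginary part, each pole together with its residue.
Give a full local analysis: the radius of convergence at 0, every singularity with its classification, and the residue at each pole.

Radius of convergence at 0: 3/2.
At 3/2: a pole of order 3; residue 31/38.

Denominator factor (α - 3/2)^3: pole of order 3 at 3/2, modulus 3/2.
The radius of convergence is the smallest modulus among the singular points: 3/2.
At the order-3 pole 3/2 set g(α) = (α - (3/2))^3*f(α) = 31*α**2/38 + 20*α/3 - 23/13.
Order-3 pole: residue = g''(a)/2; g''(3/2) = 31/19, so the residue is 31/38.


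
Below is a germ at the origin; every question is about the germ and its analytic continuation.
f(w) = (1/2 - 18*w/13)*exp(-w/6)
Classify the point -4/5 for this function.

There is no denominator, hence no pole anywhere.
The factor exp(-w/6) is entire.
So the germ continues analytically to -4/5.

The point is a regular point.


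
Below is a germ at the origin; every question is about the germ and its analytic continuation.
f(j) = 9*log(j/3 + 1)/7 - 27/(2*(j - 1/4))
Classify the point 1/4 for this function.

The denominator factor j - 1/4 vanishes at 1/4 and appears to the power 1; the numerator there equals -27/2, nonzero, and no other factor vanishes.
The branch terms are analytic at this point.
Hence a pole whose order is the multiplicity, 1.

The point is a pole of order 1.


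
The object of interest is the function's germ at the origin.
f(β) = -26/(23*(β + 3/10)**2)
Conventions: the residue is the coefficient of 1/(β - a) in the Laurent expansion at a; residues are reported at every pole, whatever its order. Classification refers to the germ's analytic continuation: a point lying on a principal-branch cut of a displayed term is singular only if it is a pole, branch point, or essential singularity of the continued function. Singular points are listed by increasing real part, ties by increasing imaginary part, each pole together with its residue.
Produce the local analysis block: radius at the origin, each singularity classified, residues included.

Denominator factor (β + 3/10)^2: pole of order 2 at -3/10, modulus 3/10.
The radius of convergence is the smallest modulus among the singular points: 3/10.
At the order-2 pole -3/10 set g(β) = (β - (-3/10))^2*f(β) = -26/23.
Order-2 pole: residue = g'(a); g'(-3/10) = 0, so the residue is 0.

Radius of convergence at 0: 3/10.
At -3/10: a pole of order 2; residue 0.


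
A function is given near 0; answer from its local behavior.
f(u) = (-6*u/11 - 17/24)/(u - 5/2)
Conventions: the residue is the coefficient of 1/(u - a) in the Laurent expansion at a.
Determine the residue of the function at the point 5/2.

At the order-1 pole 5/2 set g(u) = (u - (5/2))*f(u) = -6*u/11 - 17/24.
Simple pole: residue = g(a) at a = 5/2, which is -547/264.

The residue is -547/264.


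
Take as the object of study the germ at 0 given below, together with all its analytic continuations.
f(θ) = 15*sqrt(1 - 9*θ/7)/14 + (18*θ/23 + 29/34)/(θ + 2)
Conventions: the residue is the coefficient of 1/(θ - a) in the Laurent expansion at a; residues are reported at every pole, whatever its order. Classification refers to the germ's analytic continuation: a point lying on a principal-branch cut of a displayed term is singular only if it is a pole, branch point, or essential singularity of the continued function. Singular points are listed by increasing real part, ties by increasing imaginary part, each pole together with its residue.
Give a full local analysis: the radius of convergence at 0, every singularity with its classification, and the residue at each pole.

Denominator factor (θ + 2): pole of order 1 at -2, modulus 2.
Branch term (15/14)*sqrt(1 - θ/(7/9)): its argument vanishes at θ = 7/9, a square-root branch point, modulus 7/9.
The radius of convergence is the smallest modulus among the singular points: 7/9.
The branch term is analytic at -2 and contributes nothing to the residue; only the rational part matters.
At the order-1 pole -2 set g(θ) = (θ - (-2))*(rational part) = 18*θ/23 + 29/34.
Simple pole: residue = g(a) at a = -2, which is -557/782.
List the singular points by increasing real part (a conjugate pair: the negative imaginary part first).

Radius of convergence at 0: 7/9.
At -2: a pole of order 1; residue -557/782.
At 7/9: an algebraic (square-root) branch point.


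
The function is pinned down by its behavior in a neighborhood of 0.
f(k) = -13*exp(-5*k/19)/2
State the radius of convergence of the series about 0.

The radius of convergence is infinite.

The factor exp(-5*k/19) is entire and contributes no finite singular point.
The polynomial part has no poles.
No finite singular points: the Taylor series at 0 converges everywhere.


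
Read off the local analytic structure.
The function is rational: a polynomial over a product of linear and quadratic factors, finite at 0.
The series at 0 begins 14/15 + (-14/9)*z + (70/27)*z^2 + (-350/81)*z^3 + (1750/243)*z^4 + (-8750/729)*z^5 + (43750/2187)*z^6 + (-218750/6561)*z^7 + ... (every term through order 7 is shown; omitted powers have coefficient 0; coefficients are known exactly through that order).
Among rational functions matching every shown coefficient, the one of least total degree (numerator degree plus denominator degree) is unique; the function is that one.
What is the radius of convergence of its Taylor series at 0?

The radius of convergence is 3/5.

No rational of total degree below 1 reproduces all 8 coefficients; solving the [0/1] Pade equations on them gives f(z) = 14/(25*(z + 3/5)), whose expansion matches every shown term.
Denominator factor (z + 3/5): pole of order 1 at -3/5, modulus 3/5.
The radius of convergence is the smallest modulus among the singular points: 3/5.


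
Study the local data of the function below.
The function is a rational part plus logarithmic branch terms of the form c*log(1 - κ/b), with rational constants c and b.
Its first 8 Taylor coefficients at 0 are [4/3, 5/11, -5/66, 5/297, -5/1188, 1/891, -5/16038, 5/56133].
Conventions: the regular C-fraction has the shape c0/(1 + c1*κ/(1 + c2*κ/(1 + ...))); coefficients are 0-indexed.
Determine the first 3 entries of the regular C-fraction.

The regular C-fraction coefficients are [4/3, -15/44, 67/132].

Taylor coefficients (read off): a_0 = 4/3, a_1 = 5/11, a_2 = -5/66.
c0 = a_0 = 4/3. Peel one level at a time: if S = 1 + c*κ/S' with S'(0) = 1, then c is the κ-coefficient of S and S' = c*κ/(S - 1).
S_1 = c0/f = 1 + (-15/44)*κ + (335/1936)*κ^2 + ...; c1 = -15/44.
S_2 = c1*κ/(S_1 - 1) = 1 + (67/132)*κ + ...; c2 = 67/132.


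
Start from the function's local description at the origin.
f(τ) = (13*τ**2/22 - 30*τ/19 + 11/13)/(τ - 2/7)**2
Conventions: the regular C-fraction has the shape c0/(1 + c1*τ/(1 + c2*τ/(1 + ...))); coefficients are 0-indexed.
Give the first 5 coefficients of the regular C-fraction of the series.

The regular C-fraction coefficients are [539/52, -1073/209, 344471/897028, -66168149211/16263164852, 6890806/3789181].

Taylor coefficients (expand at 0): a_0 = 539/52, a_1 = 52577/988, a_2 = 10988495/43472, a_3 = 24290231/21736, a_4 = 821816681/173888.
c0 = a_0 = 539/52. Peel one level at a time: if S = 1 + c*τ/S' with S'(0) = 1, then c is the τ-coefficient of S and S' = c*τ/(S - 1).
S_1 = c0/f = 1 + (-1073/209)*τ + (344471/174724)*τ^2 + ...; c1 = -1073/209.
S_2 = c1*τ/(S_1 - 1) = 1 + (344471/897028)*τ + (3482534169/2228972944)*τ^2 + ...; c2 = 344471/897028.
S_3 = c2*τ/(S_2 - 1) = 1 + (-66168149211/16263164852)*τ + (212465927116521/28715785301522)*τ^2 + ...; c3 = -66168149211/16263164852.
S_4 = c3*τ/(S_3 - 1) = 1 + (6890806/3789181)*τ + ...; c4 = 6890806/3789181.


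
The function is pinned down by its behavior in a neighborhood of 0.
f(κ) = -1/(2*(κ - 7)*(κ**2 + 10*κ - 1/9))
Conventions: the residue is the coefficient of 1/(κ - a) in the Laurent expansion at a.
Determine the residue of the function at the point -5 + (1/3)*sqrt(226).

The factor κ**2 + 10*κ - 1/9 splits as (κ - a)(κ - a') with a = -5 + (1/3)*sqrt(226), a' = -5 - (1/3)*sqrt(226). At the order-1 pole a set g(κ) = (κ - a)*f(κ) = [-1/(2*(κ - 7))] / (κ - a').
Simple pole: residue = g(a) at a = -5 + (1/3)*sqrt(226), which is 9/4280 + (81/241820)*sqrt(226).

The residue is 9/4280 + (81/241820)*sqrt(226).


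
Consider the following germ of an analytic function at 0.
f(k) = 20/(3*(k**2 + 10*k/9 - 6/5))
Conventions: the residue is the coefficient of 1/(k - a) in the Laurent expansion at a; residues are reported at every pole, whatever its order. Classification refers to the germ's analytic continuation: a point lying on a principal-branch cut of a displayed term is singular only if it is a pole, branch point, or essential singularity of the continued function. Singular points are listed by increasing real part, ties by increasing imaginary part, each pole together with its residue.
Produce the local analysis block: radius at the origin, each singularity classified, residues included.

Radius of convergence at 0: -5/9 + (1/45)*sqrt(3055).
At -5/9 - (1/45)*sqrt(3055): a pole of order 1; residue -(30/611)*sqrt(3055).
At -5/9 + (1/45)*sqrt(3055): a pole of order 1; residue (30/611)*sqrt(3055).

Denominator factor (k**2 + 10*k/9 - 6/5): discriminant 2444/405, real irrational roots -5/9 + (1/45)*sqrt(3055) and -5/9 - (1/45)*sqrt(3055); poles of order 1, moduli -5/9 + (1/45)*sqrt(3055) and 5/9 + (1/45)*sqrt(3055).
The radius of convergence is the smallest modulus among the singular points: -5/9 + (1/45)*sqrt(3055).
The factor k**2 + 10*k/9 - 6/5 splits as (k - a)(k - a') with a = -5/9 - (1/45)*sqrt(3055), a' = -5/9 + (1/45)*sqrt(3055). At the order-1 pole a set g(k) = (k - a)*f(k) = [20/3] / (k - a').
Simple pole: residue = g(a) at a = -5/9 - (1/45)*sqrt(3055), which is -(30/611)*sqrt(3055).
The factor k**2 + 10*k/9 - 6/5 splits as (k - a)(k - a') with a = -5/9 + (1/45)*sqrt(3055), a' = -5/9 - (1/45)*sqrt(3055). At the order-1 pole a set g(k) = (k - a)*f(k) = [20/3] / (k - a').
Simple pole: residue = g(a) at a = -5/9 + (1/45)*sqrt(3055), which is (30/611)*sqrt(3055).
List the singular points by increasing real part (a conjugate pair: the negative imaginary part first).


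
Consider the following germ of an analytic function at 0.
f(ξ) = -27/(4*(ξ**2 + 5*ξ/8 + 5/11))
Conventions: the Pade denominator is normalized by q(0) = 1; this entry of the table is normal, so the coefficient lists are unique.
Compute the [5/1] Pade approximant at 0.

The Pade approximant has numerator coefficients [-297/20, -226974/3425, 423984/3425, -418176/17125, -4088832/17125, 32710656/85625]; denominator coefficients [1, 287911/49320].

Taylor coefficients needed (expand at 0): a_0 = -297/20, a_1 = 3267/160, a_2 = 29403/6400, a_3 = -2623401/51200, a_4 = 123587343/2048000, a_5 = 487413531/16384000, a_6 = -113813233677/655360000.
Write the denominator as Q(ξ) = 1 + q1*ξ. Requiring Q*f - P = O(ξ^7) with deg P <= 5 kills the coefficients of ξ^6..ξ^6 in Q*f:
  ξ^6: a_6 + q1*a_5 = 0, i.e. -113813233677/655360000 + (487413531/16384000)*q1 = 0.
Solving this linear system: q1 = 287911/49320.
The numerator is Q*f truncated at degree 5: P0 = a_0 = -297/20; P1 = a_1 + q1*a_0 = -226974/3425; P2 = a_2 + q1*a_1 = 423984/3425; P3 = a_3 + q1*a_2 = -418176/17125; P4 = a_4 + q1*a_3 = -4088832/17125; P5 = a_5 + q1*a_4 = 32710656/85625.


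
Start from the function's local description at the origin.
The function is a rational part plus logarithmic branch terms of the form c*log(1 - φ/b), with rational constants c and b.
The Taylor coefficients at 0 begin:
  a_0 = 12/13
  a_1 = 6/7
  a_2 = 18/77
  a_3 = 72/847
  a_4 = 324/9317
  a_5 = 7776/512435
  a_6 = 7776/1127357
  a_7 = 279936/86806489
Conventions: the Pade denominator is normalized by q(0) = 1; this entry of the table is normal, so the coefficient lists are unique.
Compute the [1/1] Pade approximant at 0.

The Pade approximant has numerator coefficients [12/13, 606/1001]; denominator coefficients [1, -3/11].

Taylor coefficients needed (read off): a_0 = 12/13, a_1 = 6/7, a_2 = 18/77.
Write the denominator as Q(φ) = 1 + q1*φ. Requiring Q*f - P = O(φ^3) with deg P <= 1 kills the coefficients of φ^2..φ^2 in Q*f:
  φ^2: a_2 + q1*a_1 = 0, i.e. 18/77 + (6/7)*q1 = 0.
Solving this linear system: q1 = -3/11.
The numerator is Q*f truncated at degree 1: P0 = a_0 = 12/13; P1 = a_1 + q1*a_0 = 606/1001.


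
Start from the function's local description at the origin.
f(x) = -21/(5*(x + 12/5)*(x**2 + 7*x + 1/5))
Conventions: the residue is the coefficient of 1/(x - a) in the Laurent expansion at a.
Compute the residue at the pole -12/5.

The residue is 105/271.

At the order-1 pole -12/5 set g(x) = (x - (-12/5))*f(x) = -21/(5*(x**2 + 7*x + 1/5)).
Simple pole: residue = g(a) at a = -12/5, which is 105/271.


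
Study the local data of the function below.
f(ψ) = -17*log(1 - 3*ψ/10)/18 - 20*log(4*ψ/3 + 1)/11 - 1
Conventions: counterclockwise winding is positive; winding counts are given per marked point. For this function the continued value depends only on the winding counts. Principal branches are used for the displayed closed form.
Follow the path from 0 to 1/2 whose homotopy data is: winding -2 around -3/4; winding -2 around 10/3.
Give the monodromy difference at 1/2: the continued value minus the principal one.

The rational part is single-valued and drops out of the difference; each branch term changes only by its own monodromy.
(-20/11)*log(1 - ψ/(-3/4)): each positive loop around -3/4 adds 2*pi*i to the log, so winding -2 contributes (-20/11)*(-2)*2*pi*i = (80/11)*pi*i.
(-17/18)*log(1 - ψ/(10/3)): each positive loop around 10/3 adds 2*pi*i to the log, so winding -2 contributes (-17/18)*(-2)*2*pi*i = (34/9)*pi*i.
Summing the contributions at ψ = 1/2 gives (1094/99)*pi*i.

Continued minus principal equals (1094/99)*pi*i.


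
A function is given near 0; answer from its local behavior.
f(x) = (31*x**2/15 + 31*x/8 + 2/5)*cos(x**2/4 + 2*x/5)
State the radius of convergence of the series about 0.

The factor cos(x**2/4 + 2*x/5) is entire and contributes no finite singular point.
The polynomial part has no poles.
No finite singular points: the Taylor series at 0 converges everywhere.

The radius of convergence is infinite.


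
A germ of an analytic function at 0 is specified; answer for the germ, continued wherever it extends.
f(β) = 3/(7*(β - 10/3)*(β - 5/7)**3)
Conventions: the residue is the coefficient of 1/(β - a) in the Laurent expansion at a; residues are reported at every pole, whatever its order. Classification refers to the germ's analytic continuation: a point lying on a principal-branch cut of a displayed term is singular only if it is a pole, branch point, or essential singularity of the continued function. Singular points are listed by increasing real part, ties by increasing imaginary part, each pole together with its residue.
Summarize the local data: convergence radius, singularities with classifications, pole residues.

Denominator factor (β - 5/7)^3: pole of order 3 at 5/7, modulus 5/7.
Denominator factor (β - 10/3): pole of order 1 at 10/3, modulus 10/3.
The radius of convergence is the smallest modulus among the singular points: 5/7.
At the order-3 pole 5/7 set g(β) = (β - (5/7))^3*f(β) = 3/(7*(β - 10/3)).
Order-3 pole: residue = g''(a)/2; g''(5/7) = -7938/166375, so the residue is -3969/166375.
At the order-1 pole 10/3 set g(β) = (β - (10/3))*f(β) = 3/(7*(β - 5/7)**3).
Simple pole: residue = g(a) at a = 10/3, which is 3969/166375.
List the singular points by increasing real part (a conjugate pair: the negative imaginary part first).

Radius of convergence at 0: 5/7.
At 5/7: a pole of order 3; residue -3969/166375.
At 10/3: a pole of order 1; residue 3969/166375.


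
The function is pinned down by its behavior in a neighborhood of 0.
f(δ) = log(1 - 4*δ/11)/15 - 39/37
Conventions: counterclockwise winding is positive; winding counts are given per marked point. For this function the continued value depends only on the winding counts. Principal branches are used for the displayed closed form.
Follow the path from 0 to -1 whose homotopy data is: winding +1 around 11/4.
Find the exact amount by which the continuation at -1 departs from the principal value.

Continued minus principal equals (2/15)*pi*i.

The rational part is single-valued and drops out of the difference; each branch term changes only by its own monodromy.
(1/15)*log(1 - δ/(11/4)): each positive loop around 11/4 adds 2*pi*i to the log, so winding +1 contributes (1/15)*(1)*2*pi*i = (2/15)*pi*i.
Summing the contributions at δ = -1 gives (2/15)*pi*i.


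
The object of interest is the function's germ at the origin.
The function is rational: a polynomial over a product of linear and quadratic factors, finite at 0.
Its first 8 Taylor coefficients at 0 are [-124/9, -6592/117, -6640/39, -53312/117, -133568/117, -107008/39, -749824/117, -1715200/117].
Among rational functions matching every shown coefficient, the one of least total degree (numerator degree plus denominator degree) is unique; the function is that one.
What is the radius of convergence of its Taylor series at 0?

No rational of total degree below 3 reproduces all 8 coefficients; solving the [1/2] Pade equations on them gives f(ρ) = (-4*ρ/13 - 31/9)/(ρ - 1/2)**2, whose expansion matches every shown term.
Denominator factor (ρ - 1/2)^2: pole of order 2 at 1/2, modulus 1/2.
The radius of convergence is the smallest modulus among the singular points: 1/2.

The radius of convergence is 1/2.


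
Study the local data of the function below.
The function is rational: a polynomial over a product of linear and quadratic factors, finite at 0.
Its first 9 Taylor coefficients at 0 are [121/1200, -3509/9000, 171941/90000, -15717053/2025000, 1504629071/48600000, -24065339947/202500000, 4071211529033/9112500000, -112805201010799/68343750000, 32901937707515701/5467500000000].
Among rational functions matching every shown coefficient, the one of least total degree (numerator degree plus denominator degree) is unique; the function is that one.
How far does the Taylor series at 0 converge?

The radius of convergence is -4/3 + (1/33)*sqrt(2926).

No rational of total degree below 7 reproduces all 9 coefficients; solving the [0/7] Pade equations on them gives f(n) = -9/(32*(n - 3/2)**3*(n**2 - 8*n/3 - 10/11)**2), whose expansion matches every shown term.
Denominator factor (n**2 - 8*n/3 - 10/11)^2: discriminant 1064/99, real irrational roots 4/3 + (1/33)*sqrt(2926) and 4/3 - (1/33)*sqrt(2926); poles of order 2, moduli 4/3 + (1/33)*sqrt(2926) and -4/3 + (1/33)*sqrt(2926).
Denominator factor (n - 3/2)^3: pole of order 3 at 3/2, modulus 3/2.
The radius of convergence is the smallest modulus among the singular points: -4/3 + (1/33)*sqrt(2926).


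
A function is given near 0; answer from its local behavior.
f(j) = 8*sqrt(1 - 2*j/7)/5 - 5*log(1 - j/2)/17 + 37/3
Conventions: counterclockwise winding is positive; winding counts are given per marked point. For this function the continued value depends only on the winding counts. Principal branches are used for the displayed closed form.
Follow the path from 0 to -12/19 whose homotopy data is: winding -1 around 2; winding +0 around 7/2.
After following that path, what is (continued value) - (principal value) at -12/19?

The rational part is single-valued and drops out of the difference; each branch term changes only by its own monodromy.
(-5/17)*log(1 - j/(2)): each positive loop around 2 adds 2*pi*i to the log, so winding -1 contributes (-5/17)*(-1)*2*pi*i = (10/17)*pi*i.
(8/5)*sqrt(1 - j/(7/2)): winding +0 is even, the square root returns to the same sheet, contribution 0.
Summing the contributions at j = -12/19 gives (10/17)*pi*i.

Continued minus principal equals (10/17)*pi*i.


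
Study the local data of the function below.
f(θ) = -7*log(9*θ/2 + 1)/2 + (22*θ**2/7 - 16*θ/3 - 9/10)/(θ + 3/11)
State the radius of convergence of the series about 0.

The radius of convergence is 2/9.

Denominator factor (θ + 3/11): pole of order 1 at -3/11, modulus 3/11.
Branch term (-7/2)*log(1 - θ/(-2/9)): its argument vanishes at θ = -2/9, a logarithmic branch point, modulus 2/9.
The radius of convergence is the smallest modulus among the singular points: 2/9.


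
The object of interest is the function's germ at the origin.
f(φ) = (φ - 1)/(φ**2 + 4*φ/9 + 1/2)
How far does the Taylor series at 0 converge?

Denominator factor (φ**2 + 4*φ/9 + 1/2): discriminant -146/81, complex-conjugate roots (-2/9) + ((1/18)*sqrt(146))*i and (-2/9) - ((1/18)*sqrt(146))*i; poles of order 1, moduli (1/2)*sqrt(2) and (1/2)*sqrt(2).
The radius of convergence is the smallest modulus among the singular points: (1/2)*sqrt(2).

The radius of convergence is (1/2)*sqrt(2).


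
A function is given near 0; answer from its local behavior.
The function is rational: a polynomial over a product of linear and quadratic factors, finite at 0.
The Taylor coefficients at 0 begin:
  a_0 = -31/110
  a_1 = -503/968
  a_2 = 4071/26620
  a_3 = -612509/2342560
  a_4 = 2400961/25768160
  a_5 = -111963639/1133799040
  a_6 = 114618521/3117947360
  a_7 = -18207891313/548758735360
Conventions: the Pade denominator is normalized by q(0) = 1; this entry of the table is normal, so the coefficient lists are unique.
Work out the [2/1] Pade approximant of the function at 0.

The Pade approximant has numerator coefficients [-31/110, -3587719/3582480, -10539599/14329920]; denominator coefficients [1, 612509/358248].

Taylor coefficients needed (read off): a_0 = -31/110, a_1 = -503/968, a_2 = 4071/26620, a_3 = -612509/2342560.
Write the denominator as Q(y) = 1 + q1*y. Requiring Q*f - P = O(y^4) with deg P <= 2 kills the coefficients of y^3..y^3 in Q*f:
  y^3: a_3 + q1*a_2 = 0, i.e. -612509/2342560 + (4071/26620)*q1 = 0.
Solving this linear system: q1 = 612509/358248.
The numerator is Q*f truncated at degree 2: P0 = a_0 = -31/110; P1 = a_1 + q1*a_0 = -3587719/3582480; P2 = a_2 + q1*a_1 = -10539599/14329920.


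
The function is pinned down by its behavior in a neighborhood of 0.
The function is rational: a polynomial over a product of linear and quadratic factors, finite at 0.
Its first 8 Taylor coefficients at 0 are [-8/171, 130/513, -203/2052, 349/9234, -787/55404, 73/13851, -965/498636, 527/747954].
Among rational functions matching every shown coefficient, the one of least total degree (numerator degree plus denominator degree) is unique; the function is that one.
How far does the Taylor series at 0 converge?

No rational of total degree below 4 reproduces all 8 coefficients; solving the [2/2] Pade equations on them gives f(w) = (7*w**2/12 + 2*w - 8/19)/(w + 3)**2, whose expansion matches every shown term.
Denominator factor (w + 3)^2: pole of order 2 at -3, modulus 3.
The radius of convergence is the smallest modulus among the singular points: 3.

The radius of convergence is 3.


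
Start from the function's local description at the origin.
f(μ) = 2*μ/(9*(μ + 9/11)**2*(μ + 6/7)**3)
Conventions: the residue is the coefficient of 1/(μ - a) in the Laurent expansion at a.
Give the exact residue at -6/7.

At the order-3 pole -6/7 set g(μ) = (μ - (-6/7))^3*f(μ) = 2*μ/(9*(μ + 9/11)**2).
Order-3 pole: residue = g''(a)/2; g''(-6/7) = -116872448/243, so the residue is -58436224/243.

The residue is -58436224/243.


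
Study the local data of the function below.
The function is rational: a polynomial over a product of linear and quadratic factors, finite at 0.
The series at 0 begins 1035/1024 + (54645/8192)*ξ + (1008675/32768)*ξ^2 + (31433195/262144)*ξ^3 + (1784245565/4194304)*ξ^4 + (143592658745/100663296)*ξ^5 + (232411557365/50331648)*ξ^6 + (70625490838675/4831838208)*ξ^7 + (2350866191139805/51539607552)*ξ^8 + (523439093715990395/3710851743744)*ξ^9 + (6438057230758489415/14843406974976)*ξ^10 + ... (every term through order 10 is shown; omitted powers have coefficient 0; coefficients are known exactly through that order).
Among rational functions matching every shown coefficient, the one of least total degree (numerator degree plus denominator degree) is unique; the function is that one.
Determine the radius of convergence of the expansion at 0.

The radius of convergence is -3/4 + (1/20)*sqrt(465).

No rational of total degree below 9 reproduces all 11 coefficients; solving the [1/8] Pade equations on them gives f(ξ) = (25*ξ/24 + 23/16)/((ξ**2 + 3*ξ/2 - 4/3)**3*(ξ**2 + 3*ξ/2 - 3/5)), whose expansion matches every shown term.
Denominator factor (ξ**2 + 3*ξ/2 - 3/5): discriminant 93/20, real irrational roots -3/4 + (1/20)*sqrt(465) and -3/4 - (1/20)*sqrt(465); poles of order 1, moduli -3/4 + (1/20)*sqrt(465) and 3/4 + (1/20)*sqrt(465).
Denominator factor (ξ**2 + 3*ξ/2 - 4/3)^3: discriminant 91/12, real irrational roots -3/4 + (1/12)*sqrt(273) and -3/4 - (1/12)*sqrt(273); poles of order 3, moduli -3/4 + (1/12)*sqrt(273) and 3/4 + (1/12)*sqrt(273).
The radius of convergence is the smallest modulus among the singular points: -3/4 + (1/20)*sqrt(465).


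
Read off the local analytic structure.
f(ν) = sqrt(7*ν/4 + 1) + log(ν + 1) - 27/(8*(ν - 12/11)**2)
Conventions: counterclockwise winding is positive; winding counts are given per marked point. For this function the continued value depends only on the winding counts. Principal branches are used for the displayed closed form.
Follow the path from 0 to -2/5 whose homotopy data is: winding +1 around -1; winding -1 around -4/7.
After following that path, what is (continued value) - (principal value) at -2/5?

The rational part is single-valued and drops out of the difference; each branch term changes only by its own monodromy.
(1)*sqrt(1 - ν/(-4/7)): winding -1 is odd, the square root flips sign, contributing -2*(1)*sqrt(1 - (-2/5)/(-4/7)) = -2*(1)*sqrt(3/10) = -(1/5)*sqrt(30).
(1)*log(1 - ν/(-1)): each positive loop around -1 adds 2*pi*i to the log, so winding +1 contributes (1)*(1)*2*pi*i = (2)*pi*i.
Summing the contributions at ν = -2/5 gives (-(1/5)*sqrt(30)) + ((2)*pi)*i.

Continued minus principal equals (-(1/5)*sqrt(30)) + ((2)*pi)*i.


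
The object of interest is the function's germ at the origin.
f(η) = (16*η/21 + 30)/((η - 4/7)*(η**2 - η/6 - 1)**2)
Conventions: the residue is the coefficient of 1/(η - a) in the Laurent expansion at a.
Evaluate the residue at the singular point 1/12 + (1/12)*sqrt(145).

The residue is -328839/12769 - (390082449/268468225)*sqrt(145).


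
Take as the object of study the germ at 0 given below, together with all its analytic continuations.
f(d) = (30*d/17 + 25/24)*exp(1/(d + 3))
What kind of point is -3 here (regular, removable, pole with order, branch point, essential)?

The exponent 1/(d - (-3)) has a pole at -3, so exp(1/(d - (-3))) takes every nonzero value near it: an essential singularity (not a pole of any order).

The point is an essential singularity.


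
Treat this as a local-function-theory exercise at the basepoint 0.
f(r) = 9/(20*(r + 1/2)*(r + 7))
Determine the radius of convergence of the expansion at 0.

The radius of convergence is 1/2.

Denominator factor (r + 7): pole of order 1 at -7, modulus 7.
Denominator factor (r + 1/2): pole of order 1 at -1/2, modulus 1/2.
The radius of convergence is the smallest modulus among the singular points: 1/2.


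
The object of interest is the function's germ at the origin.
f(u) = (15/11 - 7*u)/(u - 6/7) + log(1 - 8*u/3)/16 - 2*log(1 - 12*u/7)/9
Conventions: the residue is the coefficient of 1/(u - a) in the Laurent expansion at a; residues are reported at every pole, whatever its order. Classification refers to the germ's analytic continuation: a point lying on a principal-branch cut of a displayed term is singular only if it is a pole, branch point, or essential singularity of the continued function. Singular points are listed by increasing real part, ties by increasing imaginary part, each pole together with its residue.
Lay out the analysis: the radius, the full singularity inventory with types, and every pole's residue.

Radius of convergence at 0: 3/8.
At 3/8: a logarithmic branch point.
At 7/12: a logarithmic branch point.
At 6/7: a pole of order 1; residue -51/11.

Denominator factor (u - 6/7): pole of order 1 at 6/7, modulus 6/7.
Branch term (-2/9)*log(1 - u/(7/12)): its argument vanishes at u = 7/12, a logarithmic branch point, modulus 7/12.
Branch term (1/16)*log(1 - u/(3/8)): its argument vanishes at u = 3/8, a logarithmic branch point, modulus 3/8.
The radius of convergence is the smallest modulus among the singular points: 3/8.
The branch terms are analytic at 6/7 and contribute nothing to the residue; only the rational part matters.
At the order-1 pole 6/7 set g(u) = (u - (6/7))*(rational part) = 15/11 - 7*u.
Simple pole: residue = g(a) at a = 6/7, which is -51/11.
List the singular points by increasing real part (a conjugate pair: the negative imaginary part first).


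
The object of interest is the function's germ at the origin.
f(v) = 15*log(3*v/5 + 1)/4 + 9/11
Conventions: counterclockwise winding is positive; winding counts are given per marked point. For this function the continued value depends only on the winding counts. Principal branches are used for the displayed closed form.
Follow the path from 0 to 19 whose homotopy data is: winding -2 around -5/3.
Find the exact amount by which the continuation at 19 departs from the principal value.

The rational part is single-valued and drops out of the difference; each branch term changes only by its own monodromy.
(15/4)*log(1 - v/(-5/3)): each positive loop around -5/3 adds 2*pi*i to the log, so winding -2 contributes (15/4)*(-2)*2*pi*i = -(15)*pi*i.
Summing the contributions at v = 19 gives -(15)*pi*i.

Continued minus principal equals -(15)*pi*i.


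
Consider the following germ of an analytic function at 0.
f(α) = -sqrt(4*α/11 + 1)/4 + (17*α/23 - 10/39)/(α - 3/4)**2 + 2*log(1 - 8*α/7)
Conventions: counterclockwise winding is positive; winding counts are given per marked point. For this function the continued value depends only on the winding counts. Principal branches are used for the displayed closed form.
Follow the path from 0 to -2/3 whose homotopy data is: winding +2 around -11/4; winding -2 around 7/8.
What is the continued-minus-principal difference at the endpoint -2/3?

The rational part is single-valued and drops out of the difference; each branch term changes only by its own monodromy.
(2)*log(1 - α/(7/8)): each positive loop around 7/8 adds 2*pi*i to the log, so winding -2 contributes (2)*(-2)*2*pi*i = -(8)*pi*i.
(-1/4)*sqrt(1 - α/(-11/4)): winding +2 is even, the square root returns to the same sheet, contribution 0.
Summing the contributions at α = -2/3 gives -(8)*pi*i.

Continued minus principal equals -(8)*pi*i.


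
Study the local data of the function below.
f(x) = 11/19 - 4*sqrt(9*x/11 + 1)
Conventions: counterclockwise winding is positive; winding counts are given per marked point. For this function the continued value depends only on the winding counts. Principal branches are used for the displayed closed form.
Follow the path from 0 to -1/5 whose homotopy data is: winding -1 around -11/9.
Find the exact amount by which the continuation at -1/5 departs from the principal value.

The rational part is single-valued and drops out of the difference; each branch term changes only by its own monodromy.
(-4)*sqrt(1 - x/(-11/9)): winding -1 is odd, the square root flips sign, contributing -2*(-4)*sqrt(1 - (-1/5)/(-11/9)) = -2*(-4)*sqrt(46/55) = (8/55)*sqrt(2530).
Summing the contributions at x = -1/5 gives (8/55)*sqrt(2530).

Continued minus principal equals (8/55)*sqrt(2530).


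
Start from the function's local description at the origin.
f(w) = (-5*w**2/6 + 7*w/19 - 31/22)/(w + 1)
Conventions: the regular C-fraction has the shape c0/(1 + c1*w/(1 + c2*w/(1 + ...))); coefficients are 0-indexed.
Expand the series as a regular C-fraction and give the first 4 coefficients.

Taylor coefficients (expand at 0): a_0 = -31/22, a_1 = 743/418, a_2 = -1637/627, a_3 = 1637/627.
c0 = a_0 = -31/22. Peel one level at a time: if S = 1 + c*w/S' with S'(0) = 1, then c is the w-coefficient of S and S' = c*w/(S - 1).
S_1 = c0/f = 1 + (743/589)*w + (-272239/1040763)*w^2 + ...; c1 = 743/589.
S_2 = c1*w/(S_1 - 1) = 1 + (272239/1312881)*w + (3421330/4968441)*w^2 + ...; c2 = 272239/1312881.
S_3 = c2*w/(S_2 - 1) = 1 + (-183196670/55165521)*w + ...; c3 = -183196670/55165521.

The regular C-fraction coefficients are [-31/22, 743/589, 272239/1312881, -183196670/55165521].


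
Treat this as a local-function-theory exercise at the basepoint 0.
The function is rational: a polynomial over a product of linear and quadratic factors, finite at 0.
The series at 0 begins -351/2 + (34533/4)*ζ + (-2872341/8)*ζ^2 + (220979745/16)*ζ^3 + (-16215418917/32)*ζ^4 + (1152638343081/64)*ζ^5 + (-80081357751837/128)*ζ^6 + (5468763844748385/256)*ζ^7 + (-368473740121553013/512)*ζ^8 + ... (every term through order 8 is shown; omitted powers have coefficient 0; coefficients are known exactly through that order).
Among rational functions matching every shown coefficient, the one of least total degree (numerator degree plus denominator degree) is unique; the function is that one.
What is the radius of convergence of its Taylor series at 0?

No rational of total degree below 7 reproduces all 9 coefficients; solving the [1/6] Pade equations on them gives f(ζ) = (-40*ζ - 13/4)/((ζ**2 - 5*ζ - 1/6)**2*(ζ**2 + ζ + 2/3)), whose expansion matches every shown term.
Denominator factor (ζ**2 - 5*ζ - 1/6)^2: discriminant 77/3, real irrational roots 5/2 + (1/6)*sqrt(231) and 5/2 - (1/6)*sqrt(231); poles of order 2, moduli 5/2 + (1/6)*sqrt(231) and -5/2 + (1/6)*sqrt(231).
Denominator factor (ζ**2 + ζ + 2/3): discriminant -5/3, complex-conjugate roots (-1/2) + ((1/6)*sqrt(15))*i and (-1/2) - ((1/6)*sqrt(15))*i; poles of order 1, moduli (1/3)*sqrt(6) and (1/3)*sqrt(6).
The radius of convergence is the smallest modulus among the singular points: -5/2 + (1/6)*sqrt(231).

The radius of convergence is -5/2 + (1/6)*sqrt(231).


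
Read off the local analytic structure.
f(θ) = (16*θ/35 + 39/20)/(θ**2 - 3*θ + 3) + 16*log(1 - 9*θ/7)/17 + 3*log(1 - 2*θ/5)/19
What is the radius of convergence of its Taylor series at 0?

The radius of convergence is 7/9.

Denominator factor (θ**2 - 3*θ + 3): discriminant -3, complex-conjugate roots (3/2) + ((1/2)*sqrt(3))*i and (3/2) - ((1/2)*sqrt(3))*i; poles of order 1, moduli sqrt(3) and sqrt(3).
Branch term (16/17)*log(1 - θ/(7/9)): its argument vanishes at θ = 7/9, a logarithmic branch point, modulus 7/9.
Branch term (3/19)*log(1 - θ/(5/2)): its argument vanishes at θ = 5/2, a logarithmic branch point, modulus 5/2.
The radius of convergence is the smallest modulus among the singular points: 7/9.


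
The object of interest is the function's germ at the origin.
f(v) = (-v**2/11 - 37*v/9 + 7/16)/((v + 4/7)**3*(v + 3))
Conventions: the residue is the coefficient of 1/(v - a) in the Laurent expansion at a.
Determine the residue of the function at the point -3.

The residue is -2164673/2594064.

At the order-1 pole -3 set g(v) = (v - (-3))*f(v) = (-v**2/11 - 37*v/9 + 7/16)/(v + 4/7)**3.
Simple pole: residue = g(a) at a = -3, which is -2164673/2594064.


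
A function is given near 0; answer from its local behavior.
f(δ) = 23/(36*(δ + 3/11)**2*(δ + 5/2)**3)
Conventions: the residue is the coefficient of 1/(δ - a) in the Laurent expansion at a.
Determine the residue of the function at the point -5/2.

The residue is 1346972/17294403.

At the order-3 pole -5/2 set g(δ) = (δ - (-5/2))^3*f(δ) = 23/(36*(δ + 3/11)**2).
Order-3 pole: residue = g''(a)/2; g''(-5/2) = 2693944/17294403, so the residue is 1346972/17294403.


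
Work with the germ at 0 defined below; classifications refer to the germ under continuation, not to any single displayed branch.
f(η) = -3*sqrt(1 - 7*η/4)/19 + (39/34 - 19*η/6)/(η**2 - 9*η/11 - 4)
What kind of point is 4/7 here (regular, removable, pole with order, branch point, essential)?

The point is an algebraic (square-root) branch point.

The term (-3/19)*sqrt(1 - η/(4/7)) has argument 1 - 4/7/(4/7) = 0 at 4/7: a square-root (algebraic, two-sheeted) branch point; the remaining terms are analytic or single-valued there.


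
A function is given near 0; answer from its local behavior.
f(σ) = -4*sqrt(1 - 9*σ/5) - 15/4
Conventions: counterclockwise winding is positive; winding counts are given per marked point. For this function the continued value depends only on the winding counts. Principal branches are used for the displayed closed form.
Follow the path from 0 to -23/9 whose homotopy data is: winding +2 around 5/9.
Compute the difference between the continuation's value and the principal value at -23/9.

The rational part is single-valued and drops out of the difference; each branch term changes only by its own monodromy.
(-4)*sqrt(1 - σ/(5/9)): winding +2 is even, the square root returns to the same sheet, contribution 0.
Summing the contributions at σ = -23/9 gives 0.

Continued minus principal equals 0.


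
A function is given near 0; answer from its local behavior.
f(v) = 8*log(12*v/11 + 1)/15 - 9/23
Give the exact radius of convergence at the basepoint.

Branch term (8/15)*log(1 - v/(-11/12)): its argument vanishes at v = -11/12, a logarithmic branch point, modulus 11/12.
The radius of convergence is the smallest modulus among the singular points: 11/12.

The radius of convergence is 11/12.


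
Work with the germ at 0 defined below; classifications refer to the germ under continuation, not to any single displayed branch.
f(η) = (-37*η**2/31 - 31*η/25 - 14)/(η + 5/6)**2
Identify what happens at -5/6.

The point is a pole of order 2.

The denominator factor η + 5/6 vanishes at -5/6 and appears to the power 2; the numerator there equals -76979/5580, nonzero, and no other factor vanishes.
Hence a pole whose order is the multiplicity, 2.


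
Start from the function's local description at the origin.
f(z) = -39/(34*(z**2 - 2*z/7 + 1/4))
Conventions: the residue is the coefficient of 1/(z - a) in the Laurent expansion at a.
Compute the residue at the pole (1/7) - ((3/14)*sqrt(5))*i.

The residue is -((91/170)*sqrt(5))*i.

The factor z**2 - 2*z/7 + 1/4 splits as (z - a)(z - a') with a = (1/7) - ((3/14)*sqrt(5))*i, a' = (1/7) + ((3/14)*sqrt(5))*i. At the order-1 pole a set g(z) = (z - a)*f(z) = [-39/34] / (z - a').
Simple pole: residue = g(a) at a = (1/7) - ((3/14)*sqrt(5))*i, which is -((91/170)*sqrt(5))*i.


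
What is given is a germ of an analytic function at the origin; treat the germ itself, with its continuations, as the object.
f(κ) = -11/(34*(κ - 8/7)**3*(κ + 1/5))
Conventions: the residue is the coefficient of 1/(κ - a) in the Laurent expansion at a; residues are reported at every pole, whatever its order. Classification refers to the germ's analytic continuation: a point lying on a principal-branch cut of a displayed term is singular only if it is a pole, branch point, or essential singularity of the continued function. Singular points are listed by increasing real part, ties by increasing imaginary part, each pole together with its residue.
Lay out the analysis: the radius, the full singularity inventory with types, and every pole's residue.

Denominator factor (κ - 8/7)^3: pole of order 3 at 8/7, modulus 8/7.
Denominator factor (κ + 1/5): pole of order 1 at -1/5, modulus 1/5.
The radius of convergence is the smallest modulus among the singular points: 1/5.
At the order-1 pole -1/5 set g(κ) = (κ - (-1/5))*f(κ) = -11/(34*(κ - 8/7)**3).
Simple pole: residue = g(a) at a = -1/5, which is 471625/3529982.
At the order-3 pole 8/7 set g(κ) = (κ - (8/7))^3*f(κ) = -11/(34*(κ + 1/5)).
Order-3 pole: residue = g''(a)/2; g''(8/7) = -471625/1764991, so the residue is -471625/3529982.
List the singular points by increasing real part (a conjugate pair: the negative imaginary part first).

Radius of convergence at 0: 1/5.
At -1/5: a pole of order 1; residue 471625/3529982.
At 8/7: a pole of order 3; residue -471625/3529982.
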